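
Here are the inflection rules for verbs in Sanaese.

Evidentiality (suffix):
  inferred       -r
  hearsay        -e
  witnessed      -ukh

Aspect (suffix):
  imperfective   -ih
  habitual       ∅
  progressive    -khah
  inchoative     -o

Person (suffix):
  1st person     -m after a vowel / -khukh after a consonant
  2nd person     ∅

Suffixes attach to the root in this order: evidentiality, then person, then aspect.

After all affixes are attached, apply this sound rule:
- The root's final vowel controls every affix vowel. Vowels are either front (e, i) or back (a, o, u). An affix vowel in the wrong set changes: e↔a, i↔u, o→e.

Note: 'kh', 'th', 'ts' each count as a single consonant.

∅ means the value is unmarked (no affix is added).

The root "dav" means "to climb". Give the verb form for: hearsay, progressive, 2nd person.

Attach evidentiality hearsay -e → dave.
person = 2nd person: zero marking, form stays dave.
Attach aspect progressive -khah → davekhah.
Apply vowel harmony: davekhah → davakhah.

davakhah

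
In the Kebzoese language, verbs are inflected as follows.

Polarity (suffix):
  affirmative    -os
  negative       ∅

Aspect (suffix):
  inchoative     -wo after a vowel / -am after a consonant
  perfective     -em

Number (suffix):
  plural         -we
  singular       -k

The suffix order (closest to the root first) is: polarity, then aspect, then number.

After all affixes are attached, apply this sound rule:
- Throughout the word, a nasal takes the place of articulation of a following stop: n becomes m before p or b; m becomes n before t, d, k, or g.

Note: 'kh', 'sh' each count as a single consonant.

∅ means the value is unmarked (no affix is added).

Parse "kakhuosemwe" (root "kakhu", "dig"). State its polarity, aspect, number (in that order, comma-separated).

Segment: kakhu-os-em-we.
polarity: -os → affirmative.
aspect: -em → perfective.
number: -we → plural.

affirmative, perfective, plural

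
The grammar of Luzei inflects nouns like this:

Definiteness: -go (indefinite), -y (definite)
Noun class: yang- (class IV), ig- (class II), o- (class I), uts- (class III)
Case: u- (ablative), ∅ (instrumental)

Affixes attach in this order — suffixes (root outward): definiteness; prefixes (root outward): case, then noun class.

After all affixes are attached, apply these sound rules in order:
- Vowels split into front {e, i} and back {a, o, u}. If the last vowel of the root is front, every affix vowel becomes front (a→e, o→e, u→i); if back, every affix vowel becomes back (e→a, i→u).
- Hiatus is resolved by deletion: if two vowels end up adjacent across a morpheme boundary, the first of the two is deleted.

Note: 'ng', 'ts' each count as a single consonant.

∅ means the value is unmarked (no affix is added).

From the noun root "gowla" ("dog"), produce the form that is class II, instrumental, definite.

case = instrumental: zero marking, form stays gowla.
Attach definiteness definite -y → gowlay.
Attach noun class class II ig- → iggowlay.
Apply vowel harmony: iggowlay → uggowlay.
Vowel deletion: no change.

uggowlay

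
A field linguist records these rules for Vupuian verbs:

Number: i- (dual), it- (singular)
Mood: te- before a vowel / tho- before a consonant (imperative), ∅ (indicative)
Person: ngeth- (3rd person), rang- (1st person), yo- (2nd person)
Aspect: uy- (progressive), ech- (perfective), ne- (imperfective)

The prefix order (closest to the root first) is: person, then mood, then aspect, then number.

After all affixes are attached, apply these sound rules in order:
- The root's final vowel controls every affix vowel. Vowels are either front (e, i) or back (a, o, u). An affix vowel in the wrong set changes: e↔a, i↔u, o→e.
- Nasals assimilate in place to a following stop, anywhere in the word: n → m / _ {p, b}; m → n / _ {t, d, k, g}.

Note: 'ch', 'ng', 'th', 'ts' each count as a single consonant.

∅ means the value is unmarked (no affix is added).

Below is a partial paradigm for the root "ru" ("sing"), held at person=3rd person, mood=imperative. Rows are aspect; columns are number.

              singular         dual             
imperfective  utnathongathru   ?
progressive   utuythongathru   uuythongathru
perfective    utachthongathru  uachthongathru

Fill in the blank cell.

unathongathru

Attach person 3rd person ngeth- → ngethru.
Attach mood imperative tho- (before consonant 'ng') → thongethru.
Attach aspect imperfective ne- → nethongethru.
Attach number dual i- → inethongethru.
Apply vowel harmony: inethongethru → unathongathru.
Nasal assimilation: no change.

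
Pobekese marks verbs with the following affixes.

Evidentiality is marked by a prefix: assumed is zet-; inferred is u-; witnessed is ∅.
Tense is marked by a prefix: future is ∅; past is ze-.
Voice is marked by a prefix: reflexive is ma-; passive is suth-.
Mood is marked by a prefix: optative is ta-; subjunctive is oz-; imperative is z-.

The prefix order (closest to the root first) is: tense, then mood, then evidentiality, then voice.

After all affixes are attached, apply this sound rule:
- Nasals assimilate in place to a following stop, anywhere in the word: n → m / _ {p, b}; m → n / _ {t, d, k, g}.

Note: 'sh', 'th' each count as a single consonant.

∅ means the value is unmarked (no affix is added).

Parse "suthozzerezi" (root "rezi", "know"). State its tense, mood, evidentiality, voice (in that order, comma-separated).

past, subjunctive, witnessed, passive

Segment: suth-oz-ze-rezi.
tense: ze- → past.
mood: oz- → subjunctive.
evidentiality: ∅ → witnessed.
voice: suth- → passive.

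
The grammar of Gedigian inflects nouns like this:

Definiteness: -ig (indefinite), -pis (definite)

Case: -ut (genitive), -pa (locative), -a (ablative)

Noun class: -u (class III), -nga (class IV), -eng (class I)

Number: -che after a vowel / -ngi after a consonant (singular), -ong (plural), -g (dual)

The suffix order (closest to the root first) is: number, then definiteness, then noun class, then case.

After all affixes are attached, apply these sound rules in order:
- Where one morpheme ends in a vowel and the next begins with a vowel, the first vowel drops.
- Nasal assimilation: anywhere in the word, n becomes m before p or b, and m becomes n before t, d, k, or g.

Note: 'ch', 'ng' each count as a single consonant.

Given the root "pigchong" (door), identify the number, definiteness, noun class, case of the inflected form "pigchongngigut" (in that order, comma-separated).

Segment: pigchong-ngi-ig-u-ut.
number: -che/ngi → singular.
definiteness: -ig → indefinite.
noun class: -u → class III.
case: -ut → genitive.

singular, indefinite, class III, genitive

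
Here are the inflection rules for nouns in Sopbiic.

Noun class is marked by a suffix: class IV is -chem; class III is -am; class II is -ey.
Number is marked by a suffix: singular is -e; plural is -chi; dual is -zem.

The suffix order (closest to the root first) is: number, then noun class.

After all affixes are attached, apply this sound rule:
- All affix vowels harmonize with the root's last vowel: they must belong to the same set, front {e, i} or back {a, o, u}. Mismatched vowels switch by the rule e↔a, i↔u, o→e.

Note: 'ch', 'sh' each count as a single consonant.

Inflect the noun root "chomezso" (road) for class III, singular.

chomezsoaam

Attach number singular -e → chomezsoe.
Attach noun class class III -am → chomezsoeam.
Apply vowel harmony: chomezsoeam → chomezsoaam.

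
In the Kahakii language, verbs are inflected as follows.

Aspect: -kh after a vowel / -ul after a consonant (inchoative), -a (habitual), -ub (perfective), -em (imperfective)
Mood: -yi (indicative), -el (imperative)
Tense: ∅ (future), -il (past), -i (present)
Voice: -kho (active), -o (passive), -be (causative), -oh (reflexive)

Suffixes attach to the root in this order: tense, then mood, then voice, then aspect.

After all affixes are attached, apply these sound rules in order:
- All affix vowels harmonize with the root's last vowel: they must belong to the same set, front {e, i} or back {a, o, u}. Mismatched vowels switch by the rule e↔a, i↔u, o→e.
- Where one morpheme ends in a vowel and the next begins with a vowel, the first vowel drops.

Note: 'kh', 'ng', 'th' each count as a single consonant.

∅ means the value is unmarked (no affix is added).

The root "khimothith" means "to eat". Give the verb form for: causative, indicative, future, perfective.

khimothithyibib

tense = future: zero marking, form stays khimothith.
Attach mood indicative -yi → khimothithyi.
Attach voice causative -be → khimothithyibe.
Attach aspect perfective -ub → khimothithyibeub.
Apply vowel harmony: khimothithyibeub → khimothithyibeib.
Apply vowel deletion: khimothithyibeib → khimothithyibib.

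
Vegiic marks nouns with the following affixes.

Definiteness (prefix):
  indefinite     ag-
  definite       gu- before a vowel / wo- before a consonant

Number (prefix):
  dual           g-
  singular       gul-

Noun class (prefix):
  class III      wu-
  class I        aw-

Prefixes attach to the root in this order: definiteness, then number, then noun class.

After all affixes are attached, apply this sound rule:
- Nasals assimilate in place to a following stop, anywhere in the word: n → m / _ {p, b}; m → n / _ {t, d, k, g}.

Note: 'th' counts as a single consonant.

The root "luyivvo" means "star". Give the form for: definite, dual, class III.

Attach definiteness definite wo- (before consonant 'l') → woluyivvo.
Attach number dual g- → gwoluyivvo.
Attach noun class class III wu- → wugwoluyivvo.
Nasal assimilation: no change.

wugwoluyivvo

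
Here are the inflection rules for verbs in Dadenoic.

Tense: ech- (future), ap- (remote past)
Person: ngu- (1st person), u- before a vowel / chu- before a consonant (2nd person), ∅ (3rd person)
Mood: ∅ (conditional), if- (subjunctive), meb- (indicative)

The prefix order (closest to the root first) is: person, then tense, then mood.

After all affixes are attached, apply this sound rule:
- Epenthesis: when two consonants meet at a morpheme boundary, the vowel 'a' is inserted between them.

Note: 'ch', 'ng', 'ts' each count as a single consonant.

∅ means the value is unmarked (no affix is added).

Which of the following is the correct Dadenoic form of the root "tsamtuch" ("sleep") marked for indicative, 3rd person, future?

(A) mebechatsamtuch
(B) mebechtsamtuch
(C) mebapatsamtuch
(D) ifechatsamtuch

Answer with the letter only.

person = 3rd person: zero marking, form stays tsamtuch.
Attach tense future ech- → echtsamtuch.
Attach mood indicative meb- → mebechtsamtuch.
Apply epenthesis: mebechtsamtuch → mebechatsamtuch.
So the correct form is mebechatsamtuch, option (A).
(D) ifechatsamtuch is wrong: it uses subjunctive instead of indicative for mood.
(B) mebechtsamtuch is wrong: it fails to apply the sound rule(s).
(C) mebapatsamtuch is wrong: it uses remote past instead of future for tense.

A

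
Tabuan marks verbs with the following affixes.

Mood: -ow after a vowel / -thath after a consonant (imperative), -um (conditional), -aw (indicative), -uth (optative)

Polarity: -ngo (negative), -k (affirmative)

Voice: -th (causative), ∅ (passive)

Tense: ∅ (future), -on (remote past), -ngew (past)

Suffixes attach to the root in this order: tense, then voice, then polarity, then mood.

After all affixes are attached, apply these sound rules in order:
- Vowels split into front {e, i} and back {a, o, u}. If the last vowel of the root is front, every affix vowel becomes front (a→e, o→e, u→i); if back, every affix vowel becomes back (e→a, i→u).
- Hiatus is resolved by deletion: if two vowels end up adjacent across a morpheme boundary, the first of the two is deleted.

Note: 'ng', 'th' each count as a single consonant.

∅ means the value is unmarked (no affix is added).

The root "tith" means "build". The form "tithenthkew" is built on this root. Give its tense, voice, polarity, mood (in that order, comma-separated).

Segment: tith-on-th-k-aw.
tense: -on → remote past.
voice: -th → causative.
polarity: -k → affirmative.
mood: -aw → indicative.

remote past, causative, affirmative, indicative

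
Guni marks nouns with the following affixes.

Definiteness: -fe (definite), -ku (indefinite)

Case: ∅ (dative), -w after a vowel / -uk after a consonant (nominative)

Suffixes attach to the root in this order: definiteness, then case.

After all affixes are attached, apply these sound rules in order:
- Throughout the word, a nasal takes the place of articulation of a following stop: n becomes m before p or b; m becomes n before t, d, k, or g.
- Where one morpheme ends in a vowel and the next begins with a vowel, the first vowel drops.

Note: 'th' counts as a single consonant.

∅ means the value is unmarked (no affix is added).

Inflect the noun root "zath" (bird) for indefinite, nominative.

Attach definiteness indefinite -ku → zathku.
Attach case nominative -w (after vowel 'u') → zathkuw.
Nasal assimilation: no change.
Vowel deletion: no change.

zathkuw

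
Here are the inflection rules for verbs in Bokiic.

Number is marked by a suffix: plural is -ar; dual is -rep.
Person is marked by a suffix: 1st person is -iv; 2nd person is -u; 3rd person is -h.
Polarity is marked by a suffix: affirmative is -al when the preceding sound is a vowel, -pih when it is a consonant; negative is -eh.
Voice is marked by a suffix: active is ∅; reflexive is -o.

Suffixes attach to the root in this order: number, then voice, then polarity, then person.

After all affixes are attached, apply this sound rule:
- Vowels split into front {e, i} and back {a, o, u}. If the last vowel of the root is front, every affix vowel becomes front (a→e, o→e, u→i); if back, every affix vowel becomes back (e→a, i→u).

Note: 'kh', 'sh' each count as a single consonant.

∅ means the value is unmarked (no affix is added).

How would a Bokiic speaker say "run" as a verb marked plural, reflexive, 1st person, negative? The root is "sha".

shaaroahuv

Attach number plural -ar → shaar.
Attach voice reflexive -o → shaaro.
Attach polarity negative -eh → shaaroeh.
Attach person 1st person -iv → shaaroehiv.
Apply vowel harmony: shaaroehiv → shaaroahuv.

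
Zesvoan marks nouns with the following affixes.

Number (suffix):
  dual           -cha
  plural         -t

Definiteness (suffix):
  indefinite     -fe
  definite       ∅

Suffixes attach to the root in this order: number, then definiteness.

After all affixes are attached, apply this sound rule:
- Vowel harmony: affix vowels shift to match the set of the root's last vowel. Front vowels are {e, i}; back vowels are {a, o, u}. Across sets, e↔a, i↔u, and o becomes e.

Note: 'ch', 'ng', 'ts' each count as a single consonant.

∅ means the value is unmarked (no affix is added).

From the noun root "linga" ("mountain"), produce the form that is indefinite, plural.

Attach number plural -t → lingat.
Attach definiteness indefinite -fe → lingatfe.
Apply vowel harmony: lingatfe → lingatfa.

lingatfa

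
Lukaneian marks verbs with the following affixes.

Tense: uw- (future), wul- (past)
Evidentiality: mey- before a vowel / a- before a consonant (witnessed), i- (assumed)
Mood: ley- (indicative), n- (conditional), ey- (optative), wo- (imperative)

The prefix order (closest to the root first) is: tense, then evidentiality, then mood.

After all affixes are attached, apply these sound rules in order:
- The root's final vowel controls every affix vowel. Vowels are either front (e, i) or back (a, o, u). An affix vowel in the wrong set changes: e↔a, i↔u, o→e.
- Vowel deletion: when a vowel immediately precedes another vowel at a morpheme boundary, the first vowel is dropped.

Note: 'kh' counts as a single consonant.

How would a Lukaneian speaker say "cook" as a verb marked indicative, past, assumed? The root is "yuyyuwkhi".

leyiwilyuyyuwkhi

Attach tense past wul- → wulyuyyuwkhi.
Attach evidentiality assumed i- → iwulyuyyuwkhi.
Attach mood indicative ley- → leyiwulyuyyuwkhi.
Apply vowel harmony: leyiwulyuyyuwkhi → leyiwilyuyyuwkhi.
Vowel deletion: no change.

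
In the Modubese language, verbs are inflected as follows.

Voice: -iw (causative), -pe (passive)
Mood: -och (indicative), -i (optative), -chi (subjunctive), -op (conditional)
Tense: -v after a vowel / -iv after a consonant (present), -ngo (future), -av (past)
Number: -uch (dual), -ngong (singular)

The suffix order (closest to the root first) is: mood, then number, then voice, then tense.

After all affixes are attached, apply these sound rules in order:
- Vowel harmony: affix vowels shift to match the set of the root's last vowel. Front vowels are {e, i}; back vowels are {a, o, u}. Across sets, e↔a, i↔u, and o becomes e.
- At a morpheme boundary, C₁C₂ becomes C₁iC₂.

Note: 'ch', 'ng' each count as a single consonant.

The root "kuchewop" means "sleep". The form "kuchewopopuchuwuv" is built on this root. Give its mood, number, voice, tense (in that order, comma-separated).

conditional, dual, causative, present

Segment: kuchewop-op-uch-iw-iv.
mood: -op → conditional.
number: -uch → dual.
voice: -iw → causative.
tense: -v/iv → present.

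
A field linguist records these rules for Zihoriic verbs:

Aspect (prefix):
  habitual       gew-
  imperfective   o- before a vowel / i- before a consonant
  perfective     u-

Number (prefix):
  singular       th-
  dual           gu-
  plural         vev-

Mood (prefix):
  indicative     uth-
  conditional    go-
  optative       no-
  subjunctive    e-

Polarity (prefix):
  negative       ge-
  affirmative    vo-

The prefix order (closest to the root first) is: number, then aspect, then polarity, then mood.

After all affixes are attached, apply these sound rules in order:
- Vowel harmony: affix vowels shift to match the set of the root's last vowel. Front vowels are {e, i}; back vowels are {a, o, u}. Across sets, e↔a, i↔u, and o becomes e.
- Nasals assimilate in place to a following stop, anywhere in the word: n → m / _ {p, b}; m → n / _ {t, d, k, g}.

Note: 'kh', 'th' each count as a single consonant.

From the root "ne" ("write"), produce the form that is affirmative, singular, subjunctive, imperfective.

eveithne

Attach number singular th- → thne.
Attach aspect imperfective i- (before consonant 'th') → ithne.
Attach polarity affirmative vo- → voithne.
Attach mood subjunctive e- → evoithne.
Apply vowel harmony: evoithne → eveithne.
Nasal assimilation: no change.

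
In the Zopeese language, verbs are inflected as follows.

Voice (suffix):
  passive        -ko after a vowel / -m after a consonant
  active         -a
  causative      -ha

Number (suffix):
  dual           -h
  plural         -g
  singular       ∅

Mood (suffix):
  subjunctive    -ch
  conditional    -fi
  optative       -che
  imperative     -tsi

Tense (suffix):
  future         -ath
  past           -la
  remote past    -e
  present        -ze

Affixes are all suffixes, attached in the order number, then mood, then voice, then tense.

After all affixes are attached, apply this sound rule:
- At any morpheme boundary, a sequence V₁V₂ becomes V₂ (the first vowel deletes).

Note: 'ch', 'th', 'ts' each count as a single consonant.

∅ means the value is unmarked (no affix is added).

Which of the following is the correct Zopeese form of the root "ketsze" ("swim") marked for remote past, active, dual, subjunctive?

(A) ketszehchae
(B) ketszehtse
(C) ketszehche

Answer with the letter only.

C

Attach number dual -h → ketszeh.
Attach mood subjunctive -ch → ketszehch.
Attach voice active -a → ketszehcha.
Attach tense remote past -e → ketszehchae.
Apply vowel deletion: ketszehchae → ketszehche.
So the correct form is ketszehche, option (C).
(A) ketszehchae is wrong: it fails to apply the sound rule(s).
(B) ketszehtse is wrong: it uses imperative instead of subjunctive for mood.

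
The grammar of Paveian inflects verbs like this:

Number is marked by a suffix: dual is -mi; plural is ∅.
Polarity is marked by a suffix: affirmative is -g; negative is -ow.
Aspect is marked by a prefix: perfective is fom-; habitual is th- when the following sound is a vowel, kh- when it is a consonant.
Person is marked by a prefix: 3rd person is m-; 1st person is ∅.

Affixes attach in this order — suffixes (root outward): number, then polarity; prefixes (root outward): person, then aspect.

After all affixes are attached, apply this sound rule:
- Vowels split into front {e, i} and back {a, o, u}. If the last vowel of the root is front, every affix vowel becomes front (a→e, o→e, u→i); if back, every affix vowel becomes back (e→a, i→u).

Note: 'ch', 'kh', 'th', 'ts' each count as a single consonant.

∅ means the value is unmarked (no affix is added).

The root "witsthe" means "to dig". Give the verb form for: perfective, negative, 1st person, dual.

person = 1st person: zero marking, form stays witsthe.
Attach number dual -mi → witsthemi.
Attach aspect perfective fom- → fomwitsthemi.
Attach polarity negative -ow → fomwitsthemiow.
Apply vowel harmony: fomwitsthemiow → femwitsthemiew.

femwitsthemiew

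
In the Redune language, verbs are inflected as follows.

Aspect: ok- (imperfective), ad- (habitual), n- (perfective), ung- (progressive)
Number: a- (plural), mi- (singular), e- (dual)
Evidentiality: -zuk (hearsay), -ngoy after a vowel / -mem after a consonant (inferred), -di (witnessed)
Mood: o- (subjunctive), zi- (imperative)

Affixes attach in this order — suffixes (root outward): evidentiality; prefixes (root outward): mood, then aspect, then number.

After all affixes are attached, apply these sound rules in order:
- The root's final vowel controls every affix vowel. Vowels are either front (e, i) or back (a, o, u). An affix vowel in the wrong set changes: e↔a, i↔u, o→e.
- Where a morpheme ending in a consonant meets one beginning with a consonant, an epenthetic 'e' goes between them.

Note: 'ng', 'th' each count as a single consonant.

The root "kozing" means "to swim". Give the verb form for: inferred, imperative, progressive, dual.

eingezikozingemem

Attach evidentiality inferred -mem (after consonant 'ng') → kozingmem.
Attach mood imperative zi- → zikozingmem.
Attach aspect progressive ung- → ungzikozingmem.
Attach number dual e- → eungzikozingmem.
Apply vowel harmony: eungzikozingmem → eingzikozingmem.
Apply epenthesis: eingzikozingmem → eingezikozingemem.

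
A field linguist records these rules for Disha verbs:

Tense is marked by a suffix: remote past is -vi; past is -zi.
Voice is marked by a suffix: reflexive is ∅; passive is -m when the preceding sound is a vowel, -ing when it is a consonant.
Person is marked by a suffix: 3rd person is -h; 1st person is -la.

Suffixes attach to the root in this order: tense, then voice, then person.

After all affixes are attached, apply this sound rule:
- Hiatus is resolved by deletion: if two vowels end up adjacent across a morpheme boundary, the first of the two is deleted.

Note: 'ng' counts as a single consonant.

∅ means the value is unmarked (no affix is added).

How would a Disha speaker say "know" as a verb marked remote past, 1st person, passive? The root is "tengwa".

tengwavimla

Attach tense remote past -vi → tengwavi.
Attach voice passive -m (after vowel 'i') → tengwavim.
Attach person 1st person -la → tengwavimla.
Vowel deletion: no change.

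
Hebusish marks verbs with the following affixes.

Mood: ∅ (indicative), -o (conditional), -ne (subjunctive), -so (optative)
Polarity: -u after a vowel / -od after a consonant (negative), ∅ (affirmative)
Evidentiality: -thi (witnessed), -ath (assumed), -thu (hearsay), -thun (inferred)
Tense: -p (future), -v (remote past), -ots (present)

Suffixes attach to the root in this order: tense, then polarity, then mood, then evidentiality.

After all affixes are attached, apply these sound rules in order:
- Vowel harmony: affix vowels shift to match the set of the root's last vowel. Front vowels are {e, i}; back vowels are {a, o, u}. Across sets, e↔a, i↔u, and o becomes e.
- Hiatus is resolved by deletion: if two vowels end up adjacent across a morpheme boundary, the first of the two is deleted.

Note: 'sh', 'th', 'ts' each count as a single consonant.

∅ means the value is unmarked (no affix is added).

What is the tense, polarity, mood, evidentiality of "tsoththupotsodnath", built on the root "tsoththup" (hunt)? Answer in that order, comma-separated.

present, negative, subjunctive, assumed

Segment: tsoththup-ots-od-ne-ath.
tense: -ots → present.
polarity: -u/od → negative.
mood: -ne → subjunctive.
evidentiality: -ath → assumed.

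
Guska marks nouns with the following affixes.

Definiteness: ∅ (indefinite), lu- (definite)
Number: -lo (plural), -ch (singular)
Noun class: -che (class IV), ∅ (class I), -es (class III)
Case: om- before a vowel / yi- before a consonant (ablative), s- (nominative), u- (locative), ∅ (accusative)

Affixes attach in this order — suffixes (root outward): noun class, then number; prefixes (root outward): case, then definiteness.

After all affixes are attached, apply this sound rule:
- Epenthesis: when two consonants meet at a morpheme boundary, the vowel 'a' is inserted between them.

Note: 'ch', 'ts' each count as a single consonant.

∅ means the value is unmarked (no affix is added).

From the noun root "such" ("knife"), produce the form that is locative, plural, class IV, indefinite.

Attach noun class class IV -che → suchche.
Attach case locative u- → usuchche.
Attach number plural -lo → usuchchelo.
definiteness = indefinite: zero marking, form stays usuchchelo.
Apply epenthesis: usuchchelo → usuchachelo.

usuchachelo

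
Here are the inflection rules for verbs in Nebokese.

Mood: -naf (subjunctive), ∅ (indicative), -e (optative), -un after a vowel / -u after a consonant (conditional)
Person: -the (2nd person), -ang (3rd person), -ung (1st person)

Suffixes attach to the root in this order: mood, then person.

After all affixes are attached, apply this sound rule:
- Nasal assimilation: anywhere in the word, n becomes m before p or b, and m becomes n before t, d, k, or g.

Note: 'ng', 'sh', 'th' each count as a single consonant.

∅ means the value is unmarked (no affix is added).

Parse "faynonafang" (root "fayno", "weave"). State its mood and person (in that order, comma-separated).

subjunctive, 3rd person

Segment: fayno-naf-ang.
mood: -naf → subjunctive.
person: -ang → 3rd person.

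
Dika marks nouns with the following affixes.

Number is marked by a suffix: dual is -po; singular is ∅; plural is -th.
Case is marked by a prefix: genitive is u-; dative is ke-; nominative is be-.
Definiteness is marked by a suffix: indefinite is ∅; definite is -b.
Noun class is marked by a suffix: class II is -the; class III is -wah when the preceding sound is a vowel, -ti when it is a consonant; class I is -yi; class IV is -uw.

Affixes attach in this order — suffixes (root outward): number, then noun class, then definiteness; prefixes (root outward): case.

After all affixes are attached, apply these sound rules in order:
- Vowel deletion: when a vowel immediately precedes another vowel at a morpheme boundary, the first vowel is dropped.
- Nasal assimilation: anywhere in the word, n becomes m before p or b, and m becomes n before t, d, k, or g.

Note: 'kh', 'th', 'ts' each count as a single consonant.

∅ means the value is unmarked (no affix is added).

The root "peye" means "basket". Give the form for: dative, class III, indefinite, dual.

Attach number dual -po → peyepo.
Attach case dative ke- → kepeyepo.
Attach noun class class III -wah (after vowel 'o') → kepeyepowah.
definiteness = indefinite: zero marking, form stays kepeyepowah.
Vowel deletion: no change.
Nasal assimilation: no change.

kepeyepowah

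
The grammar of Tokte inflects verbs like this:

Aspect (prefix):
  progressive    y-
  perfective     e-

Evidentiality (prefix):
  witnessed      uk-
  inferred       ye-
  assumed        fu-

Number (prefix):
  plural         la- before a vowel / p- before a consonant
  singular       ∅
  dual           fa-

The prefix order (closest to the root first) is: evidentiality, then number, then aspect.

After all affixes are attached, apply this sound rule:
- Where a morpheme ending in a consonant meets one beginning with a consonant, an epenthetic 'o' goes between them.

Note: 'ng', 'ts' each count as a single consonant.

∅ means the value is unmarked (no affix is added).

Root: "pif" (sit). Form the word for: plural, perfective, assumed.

epofupif

Attach evidentiality assumed fu- → fupif.
Attach number plural p- (before consonant 'f') → pfupif.
Attach aspect perfective e- → epfupif.
Apply epenthesis: epfupif → epofupif.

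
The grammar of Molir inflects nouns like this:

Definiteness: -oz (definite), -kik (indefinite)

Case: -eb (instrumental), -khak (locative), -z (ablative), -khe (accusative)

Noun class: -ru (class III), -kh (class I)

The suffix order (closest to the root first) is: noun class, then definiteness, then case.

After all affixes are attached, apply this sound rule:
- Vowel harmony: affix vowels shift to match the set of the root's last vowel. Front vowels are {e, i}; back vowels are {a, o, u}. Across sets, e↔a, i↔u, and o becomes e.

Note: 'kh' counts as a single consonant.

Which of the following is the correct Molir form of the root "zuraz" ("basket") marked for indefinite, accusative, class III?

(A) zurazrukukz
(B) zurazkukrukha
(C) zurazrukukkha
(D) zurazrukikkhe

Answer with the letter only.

Attach noun class class III -ru → zurazru.
Attach definiteness indefinite -kik → zurazrukik.
Attach case accusative -khe → zurazrukikkhe.
Apply vowel harmony: zurazrukikkhe → zurazrukukkha.
So the correct form is zurazrukukkha, option (C).
(A) zurazrukukz is wrong: it uses ablative instead of accusative for case.
(B) zurazkukrukha is wrong: it has the affixes in the wrong order.
(D) zurazrukikkhe is wrong: it fails to apply the sound rule(s).

C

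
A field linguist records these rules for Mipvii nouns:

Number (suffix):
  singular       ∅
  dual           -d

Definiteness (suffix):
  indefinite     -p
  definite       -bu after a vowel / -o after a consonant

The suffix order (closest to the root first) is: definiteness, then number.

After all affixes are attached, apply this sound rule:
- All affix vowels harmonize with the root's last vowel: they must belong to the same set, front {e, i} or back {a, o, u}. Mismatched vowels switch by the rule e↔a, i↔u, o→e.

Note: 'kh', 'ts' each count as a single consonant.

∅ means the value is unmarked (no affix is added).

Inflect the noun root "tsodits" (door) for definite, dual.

Attach definiteness definite -o (after consonant 'ts') → tsoditso.
Attach number dual -d → tsoditsod.
Apply vowel harmony: tsoditsod → tsoditsed.

tsoditsed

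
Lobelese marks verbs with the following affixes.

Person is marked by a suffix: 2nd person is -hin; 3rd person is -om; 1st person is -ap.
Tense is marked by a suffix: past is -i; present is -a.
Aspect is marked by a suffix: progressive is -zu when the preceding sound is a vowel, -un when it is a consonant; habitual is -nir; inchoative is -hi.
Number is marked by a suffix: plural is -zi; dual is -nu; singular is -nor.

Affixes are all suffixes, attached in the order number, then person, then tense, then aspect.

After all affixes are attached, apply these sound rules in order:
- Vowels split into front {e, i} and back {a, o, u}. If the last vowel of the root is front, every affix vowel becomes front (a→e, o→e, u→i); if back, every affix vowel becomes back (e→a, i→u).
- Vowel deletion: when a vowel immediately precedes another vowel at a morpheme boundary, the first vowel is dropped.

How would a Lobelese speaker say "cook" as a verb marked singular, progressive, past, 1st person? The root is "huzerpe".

huzerpenerepizi

Attach number singular -nor → huzerpenor.
Attach person 1st person -ap → huzerpenorap.
Attach tense past -i → huzerpenorapi.
Attach aspect progressive -zu (after vowel 'i') → huzerpenorapizu.
Apply vowel harmony: huzerpenorapizu → huzerpenerepizi.
Vowel deletion: no change.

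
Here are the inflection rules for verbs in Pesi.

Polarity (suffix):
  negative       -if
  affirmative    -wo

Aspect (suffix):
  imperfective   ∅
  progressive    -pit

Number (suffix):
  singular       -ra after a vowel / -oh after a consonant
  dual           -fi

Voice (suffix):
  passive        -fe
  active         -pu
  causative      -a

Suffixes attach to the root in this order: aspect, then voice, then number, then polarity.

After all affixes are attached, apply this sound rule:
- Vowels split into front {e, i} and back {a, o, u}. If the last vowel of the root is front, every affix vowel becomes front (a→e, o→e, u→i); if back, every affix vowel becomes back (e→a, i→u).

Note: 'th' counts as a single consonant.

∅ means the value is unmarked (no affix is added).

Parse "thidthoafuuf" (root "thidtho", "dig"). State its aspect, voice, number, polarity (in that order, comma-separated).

Segment: thidtho-a-fi-if.
aspect: ∅ → imperfective.
voice: -a → causative.
number: -fi → dual.
polarity: -if → negative.

imperfective, causative, dual, negative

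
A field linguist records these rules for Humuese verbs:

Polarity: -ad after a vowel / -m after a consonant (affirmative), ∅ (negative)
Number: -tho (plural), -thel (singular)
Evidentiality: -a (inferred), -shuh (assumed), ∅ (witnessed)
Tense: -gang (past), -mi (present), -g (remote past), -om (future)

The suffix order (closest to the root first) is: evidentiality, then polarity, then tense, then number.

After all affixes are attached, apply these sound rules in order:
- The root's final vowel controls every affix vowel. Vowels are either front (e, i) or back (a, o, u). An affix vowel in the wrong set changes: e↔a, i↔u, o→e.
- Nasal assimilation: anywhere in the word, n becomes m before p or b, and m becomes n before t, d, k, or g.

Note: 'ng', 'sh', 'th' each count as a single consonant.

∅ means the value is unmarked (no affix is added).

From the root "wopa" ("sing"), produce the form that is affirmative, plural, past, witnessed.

wopaadgangtho

evidentiality = witnessed: zero marking, form stays wopa.
Attach polarity affirmative -ad (after vowel 'a') → wopaad.
Attach tense past -gang → wopaadgang.
Attach number plural -tho → wopaadgangtho.
Vowel harmony: no change.
Nasal assimilation: no change.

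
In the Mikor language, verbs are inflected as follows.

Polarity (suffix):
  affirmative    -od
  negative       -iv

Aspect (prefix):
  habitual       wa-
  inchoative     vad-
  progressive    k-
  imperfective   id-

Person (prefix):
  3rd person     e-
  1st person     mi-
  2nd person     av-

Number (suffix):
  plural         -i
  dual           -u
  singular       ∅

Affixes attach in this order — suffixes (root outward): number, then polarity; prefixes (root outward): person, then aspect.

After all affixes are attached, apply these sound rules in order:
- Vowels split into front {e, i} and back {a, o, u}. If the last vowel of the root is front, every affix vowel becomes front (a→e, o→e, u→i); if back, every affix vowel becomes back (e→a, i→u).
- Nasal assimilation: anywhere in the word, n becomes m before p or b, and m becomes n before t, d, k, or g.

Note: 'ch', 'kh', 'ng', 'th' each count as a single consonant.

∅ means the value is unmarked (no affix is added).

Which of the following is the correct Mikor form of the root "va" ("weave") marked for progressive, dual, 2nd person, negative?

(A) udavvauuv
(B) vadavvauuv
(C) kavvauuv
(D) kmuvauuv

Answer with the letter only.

C

Attach number dual -u → vau.
Attach person 2nd person av- → avvau.
Attach polarity negative -iv → avvauiv.
Attach aspect progressive k- → kavvauiv.
Apply vowel harmony: kavvauiv → kavvauuv.
Nasal assimilation: no change.
So the correct form is kavvauuv, option (C).
(B) vadavvauuv is wrong: it uses inchoative instead of progressive for aspect.
(D) kmuvauuv is wrong: it uses 1st person instead of 2nd person for person.
(A) udavvauuv is wrong: it uses imperfective instead of progressive for aspect.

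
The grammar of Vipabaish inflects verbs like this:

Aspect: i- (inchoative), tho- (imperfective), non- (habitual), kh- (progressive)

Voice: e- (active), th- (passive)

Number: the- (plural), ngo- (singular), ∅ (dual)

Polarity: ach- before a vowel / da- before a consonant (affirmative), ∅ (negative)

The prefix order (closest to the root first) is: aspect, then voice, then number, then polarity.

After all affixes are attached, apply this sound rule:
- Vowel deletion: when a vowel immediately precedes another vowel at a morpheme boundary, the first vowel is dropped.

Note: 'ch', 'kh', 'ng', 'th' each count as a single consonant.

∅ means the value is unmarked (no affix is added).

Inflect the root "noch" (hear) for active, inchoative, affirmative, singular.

Attach aspect inchoative i- → inoch.
Attach voice active e- → einoch.
Attach number singular ngo- → ngoeinoch.
Attach polarity affirmative da- (before consonant 'ng') → dangoeinoch.
Apply vowel deletion: dangoeinoch → danginoch.

danginoch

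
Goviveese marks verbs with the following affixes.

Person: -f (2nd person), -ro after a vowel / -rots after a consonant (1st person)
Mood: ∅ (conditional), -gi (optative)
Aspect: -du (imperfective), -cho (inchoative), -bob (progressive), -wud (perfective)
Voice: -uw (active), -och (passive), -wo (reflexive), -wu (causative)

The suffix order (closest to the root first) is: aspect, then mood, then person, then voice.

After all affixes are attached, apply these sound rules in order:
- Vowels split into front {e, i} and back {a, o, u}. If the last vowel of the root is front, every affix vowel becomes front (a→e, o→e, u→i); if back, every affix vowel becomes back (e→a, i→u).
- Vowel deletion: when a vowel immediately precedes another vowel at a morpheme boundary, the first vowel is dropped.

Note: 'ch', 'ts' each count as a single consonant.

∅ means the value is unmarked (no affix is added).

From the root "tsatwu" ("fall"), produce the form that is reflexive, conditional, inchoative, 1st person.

Attach aspect inchoative -cho → tsatwucho.
mood = conditional: zero marking, form stays tsatwucho.
Attach person 1st person -ro (after vowel 'o') → tsatwuchoro.
Attach voice reflexive -wo → tsatwuchorowo.
Vowel harmony: no change.
Vowel deletion: no change.

tsatwuchorowo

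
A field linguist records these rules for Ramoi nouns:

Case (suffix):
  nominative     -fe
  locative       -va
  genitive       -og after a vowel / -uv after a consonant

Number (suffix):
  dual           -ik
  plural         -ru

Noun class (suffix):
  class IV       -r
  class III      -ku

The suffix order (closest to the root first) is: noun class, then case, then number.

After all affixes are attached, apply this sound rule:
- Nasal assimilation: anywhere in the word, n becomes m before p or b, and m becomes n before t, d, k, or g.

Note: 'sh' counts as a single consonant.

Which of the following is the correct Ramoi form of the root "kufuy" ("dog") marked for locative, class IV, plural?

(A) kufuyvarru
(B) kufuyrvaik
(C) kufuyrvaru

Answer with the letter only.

Attach noun class class IV -r → kufuyr.
Attach case locative -va → kufuyrva.
Attach number plural -ru → kufuyrvaru.
Nasal assimilation: no change.
So the correct form is kufuyrvaru, option (C).
(B) kufuyrvaik is wrong: it uses dual instead of plural for number.
(A) kufuyvarru is wrong: it has the affixes in the wrong order.

C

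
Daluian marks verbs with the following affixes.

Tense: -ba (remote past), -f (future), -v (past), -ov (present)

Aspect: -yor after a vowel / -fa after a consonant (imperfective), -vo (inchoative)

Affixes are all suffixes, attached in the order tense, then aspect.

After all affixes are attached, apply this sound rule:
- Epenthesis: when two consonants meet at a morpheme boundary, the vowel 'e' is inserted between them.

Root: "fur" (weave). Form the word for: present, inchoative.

Attach tense present -ov → furov.
Attach aspect inchoative -vo → furovvo.
Apply epenthesis: furovvo → furovevo.

furovevo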